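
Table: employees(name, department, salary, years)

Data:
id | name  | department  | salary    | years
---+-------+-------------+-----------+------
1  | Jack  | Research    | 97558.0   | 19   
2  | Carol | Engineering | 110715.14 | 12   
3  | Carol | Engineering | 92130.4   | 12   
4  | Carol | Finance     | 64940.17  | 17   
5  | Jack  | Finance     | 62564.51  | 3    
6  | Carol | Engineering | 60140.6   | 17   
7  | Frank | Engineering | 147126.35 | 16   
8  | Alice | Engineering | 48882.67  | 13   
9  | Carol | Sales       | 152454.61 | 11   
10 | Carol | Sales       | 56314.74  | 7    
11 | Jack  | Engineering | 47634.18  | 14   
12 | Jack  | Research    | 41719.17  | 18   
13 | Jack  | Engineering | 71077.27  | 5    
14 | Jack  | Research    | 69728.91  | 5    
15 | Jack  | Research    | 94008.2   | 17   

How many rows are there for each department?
SELECT department, COUNT(*) as count
FROM employees
GROUP BY department

Result:
  Engineering: 7
  Finance: 2
  Research: 4
  Sales: 2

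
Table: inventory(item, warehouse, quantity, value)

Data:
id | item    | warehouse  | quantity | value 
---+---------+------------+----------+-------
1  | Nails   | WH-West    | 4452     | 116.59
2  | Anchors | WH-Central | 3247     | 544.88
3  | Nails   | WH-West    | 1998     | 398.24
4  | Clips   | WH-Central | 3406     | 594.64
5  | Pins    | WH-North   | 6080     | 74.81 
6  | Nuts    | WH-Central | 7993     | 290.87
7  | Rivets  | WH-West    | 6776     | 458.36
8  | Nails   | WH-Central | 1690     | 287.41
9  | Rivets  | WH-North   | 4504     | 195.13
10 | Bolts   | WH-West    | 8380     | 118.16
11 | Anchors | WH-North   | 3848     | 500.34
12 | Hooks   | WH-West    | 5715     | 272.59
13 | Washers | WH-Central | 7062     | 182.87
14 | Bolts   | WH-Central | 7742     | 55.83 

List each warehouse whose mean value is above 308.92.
SELECT warehouse, AVG(value)
FROM inventory
GROUP BY warehouse
HAVING AVG(value) > 308.92

Result:
  WH-Central: avg=326.08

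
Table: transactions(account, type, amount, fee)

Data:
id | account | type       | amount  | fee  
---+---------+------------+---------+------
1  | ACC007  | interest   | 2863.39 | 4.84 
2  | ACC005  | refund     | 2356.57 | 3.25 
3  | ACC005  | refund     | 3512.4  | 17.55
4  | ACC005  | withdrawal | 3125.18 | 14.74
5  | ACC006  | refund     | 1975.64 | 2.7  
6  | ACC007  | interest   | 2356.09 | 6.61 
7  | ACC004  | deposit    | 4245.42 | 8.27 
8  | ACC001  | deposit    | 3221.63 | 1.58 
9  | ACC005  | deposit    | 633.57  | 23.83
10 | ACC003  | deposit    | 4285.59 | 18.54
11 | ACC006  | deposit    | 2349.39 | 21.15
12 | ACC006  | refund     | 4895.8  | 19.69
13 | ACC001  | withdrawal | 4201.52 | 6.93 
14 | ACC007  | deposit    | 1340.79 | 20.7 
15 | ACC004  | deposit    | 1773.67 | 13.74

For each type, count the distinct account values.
SELECT type, COUNT(DISTINCT account)
FROM transactions
GROUP BY type

Result:
  deposit: 6 distinct
  interest: 1 distinct
  refund: 2 distinct
  withdrawal: 2 distinct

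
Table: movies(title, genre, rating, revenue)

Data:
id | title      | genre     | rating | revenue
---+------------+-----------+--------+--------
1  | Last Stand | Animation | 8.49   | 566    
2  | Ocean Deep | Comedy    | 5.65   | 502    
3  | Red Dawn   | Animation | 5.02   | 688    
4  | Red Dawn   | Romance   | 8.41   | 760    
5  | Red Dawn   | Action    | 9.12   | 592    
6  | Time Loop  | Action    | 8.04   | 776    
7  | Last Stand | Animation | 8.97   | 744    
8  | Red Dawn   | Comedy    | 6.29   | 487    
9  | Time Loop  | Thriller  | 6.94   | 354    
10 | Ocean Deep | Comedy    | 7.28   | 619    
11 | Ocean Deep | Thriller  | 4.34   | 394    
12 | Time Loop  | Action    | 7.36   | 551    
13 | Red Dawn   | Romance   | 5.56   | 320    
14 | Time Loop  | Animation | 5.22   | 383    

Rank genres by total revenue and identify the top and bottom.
SELECT genre, SUM(revenue)
FROM movies
GROUP BY genre
ORDER BY SUM(revenue)

All groups:
  Thriller: 748
  Romance: 1080
  Comedy: 1608
  Action: 1919
  Animation: 2381

Highest: Animation (2381)
Lowest: Thriller (748)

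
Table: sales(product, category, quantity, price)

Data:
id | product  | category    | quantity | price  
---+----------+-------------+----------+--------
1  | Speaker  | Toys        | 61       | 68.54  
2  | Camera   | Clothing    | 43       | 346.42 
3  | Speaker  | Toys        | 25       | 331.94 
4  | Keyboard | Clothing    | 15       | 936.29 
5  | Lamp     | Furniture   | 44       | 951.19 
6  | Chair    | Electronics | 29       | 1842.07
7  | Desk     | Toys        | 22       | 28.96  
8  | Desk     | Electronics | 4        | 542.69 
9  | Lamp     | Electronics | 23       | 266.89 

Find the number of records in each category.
SELECT category, COUNT(*) as count
FROM sales
GROUP BY category

Result:
  Clothing: 2
  Electronics: 3
  Furniture: 1
  Toys: 3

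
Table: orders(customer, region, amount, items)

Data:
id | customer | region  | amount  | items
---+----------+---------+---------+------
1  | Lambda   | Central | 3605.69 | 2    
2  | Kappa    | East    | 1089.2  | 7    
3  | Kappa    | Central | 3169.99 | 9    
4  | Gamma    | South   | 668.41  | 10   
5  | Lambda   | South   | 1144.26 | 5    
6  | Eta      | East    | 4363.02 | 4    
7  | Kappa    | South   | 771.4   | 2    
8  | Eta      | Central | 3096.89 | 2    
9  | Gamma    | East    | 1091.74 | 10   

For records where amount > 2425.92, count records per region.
SELECT region, COUNT(*)
FROM orders
WHERE amount > 2425.92
GROUP BY region

Note: WHERE filters rows before grouping.

Result:
  Central: 3
  East: 1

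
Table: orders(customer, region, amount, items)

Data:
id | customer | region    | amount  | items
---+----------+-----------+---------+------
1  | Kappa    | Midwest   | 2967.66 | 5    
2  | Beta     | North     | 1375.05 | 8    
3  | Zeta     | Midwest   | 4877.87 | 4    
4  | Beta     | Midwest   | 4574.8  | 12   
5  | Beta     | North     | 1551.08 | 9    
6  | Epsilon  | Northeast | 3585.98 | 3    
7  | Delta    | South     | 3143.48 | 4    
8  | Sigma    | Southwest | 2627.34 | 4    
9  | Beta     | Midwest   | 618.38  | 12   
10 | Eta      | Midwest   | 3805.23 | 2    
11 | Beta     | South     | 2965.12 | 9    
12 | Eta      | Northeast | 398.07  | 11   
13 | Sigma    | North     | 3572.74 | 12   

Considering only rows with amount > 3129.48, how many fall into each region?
SELECT region, COUNT(*)
FROM orders
WHERE amount > 3129.48
GROUP BY region

Note: WHERE filters rows before grouping.

Result:
  Midwest: 3
  North: 1
  Northeast: 1
  South: 1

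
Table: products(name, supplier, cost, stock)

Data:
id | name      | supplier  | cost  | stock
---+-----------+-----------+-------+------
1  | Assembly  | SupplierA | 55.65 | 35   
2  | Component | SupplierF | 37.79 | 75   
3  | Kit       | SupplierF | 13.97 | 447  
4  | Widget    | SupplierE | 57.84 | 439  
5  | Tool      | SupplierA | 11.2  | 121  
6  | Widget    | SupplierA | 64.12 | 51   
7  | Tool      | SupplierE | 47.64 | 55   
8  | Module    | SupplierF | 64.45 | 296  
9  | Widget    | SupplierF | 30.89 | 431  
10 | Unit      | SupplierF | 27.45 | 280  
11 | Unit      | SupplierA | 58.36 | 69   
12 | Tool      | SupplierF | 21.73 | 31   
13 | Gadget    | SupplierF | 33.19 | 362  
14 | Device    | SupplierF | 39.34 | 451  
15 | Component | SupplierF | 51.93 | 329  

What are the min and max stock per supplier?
SELECT supplier, MIN(stock), MAX(stock)
FROM products
GROUP BY supplier

Result:
  SupplierA: min=35, max=121
  SupplierE: min=55, max=439
  SupplierF: min=31, max=451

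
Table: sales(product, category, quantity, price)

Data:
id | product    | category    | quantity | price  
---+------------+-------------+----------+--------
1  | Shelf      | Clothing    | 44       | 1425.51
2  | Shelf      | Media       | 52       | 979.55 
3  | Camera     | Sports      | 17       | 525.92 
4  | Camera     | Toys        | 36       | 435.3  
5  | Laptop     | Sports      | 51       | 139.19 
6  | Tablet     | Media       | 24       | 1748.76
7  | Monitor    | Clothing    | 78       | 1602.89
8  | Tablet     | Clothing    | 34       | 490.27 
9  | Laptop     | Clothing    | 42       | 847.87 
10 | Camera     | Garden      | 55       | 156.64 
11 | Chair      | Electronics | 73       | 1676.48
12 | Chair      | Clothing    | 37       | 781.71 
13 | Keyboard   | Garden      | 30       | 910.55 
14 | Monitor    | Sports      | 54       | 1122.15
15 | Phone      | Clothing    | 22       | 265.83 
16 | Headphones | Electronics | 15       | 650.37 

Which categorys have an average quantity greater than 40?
SELECT category, AVG(quantity)
FROM sales
GROUP BY category
HAVING AVG(quantity) > 40

Result:
  Clothing: avg=42.83
  Electronics: avg=44.00
  Garden: avg=42.50
  Sports: avg=40.67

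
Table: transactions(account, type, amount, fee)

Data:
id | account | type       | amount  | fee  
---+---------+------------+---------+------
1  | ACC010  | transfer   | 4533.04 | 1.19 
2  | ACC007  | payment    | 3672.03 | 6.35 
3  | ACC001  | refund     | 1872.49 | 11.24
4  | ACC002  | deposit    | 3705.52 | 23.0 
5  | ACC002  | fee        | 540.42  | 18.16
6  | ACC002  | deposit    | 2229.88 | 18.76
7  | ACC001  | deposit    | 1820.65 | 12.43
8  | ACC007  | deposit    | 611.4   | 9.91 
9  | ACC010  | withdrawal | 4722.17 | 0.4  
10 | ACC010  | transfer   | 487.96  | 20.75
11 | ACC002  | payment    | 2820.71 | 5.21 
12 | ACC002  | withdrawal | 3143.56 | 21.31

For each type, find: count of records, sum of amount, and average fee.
SELECT type,
       COUNT(*) as cnt,
       SUM(amount) as total_amount,
       AVG(fee) as avg_fee
FROM transactions
GROUP BY type

Result:
  deposit: 4 records, 8367.45 total amount, 16.03 avg fee
  fee: 1 records, 540.42 total amount, 18.16 avg fee
  payment: 2 records, 6492.74 total amount, 5.78 avg fee
  refund: 1 records, 1872.49 total amount, 11.24 avg fee
  transfer: 2 records, 5021.00 total amount, 10.97 avg fee
  withdrawal: 2 records, 7865.73 total amount, 10.86 avg fee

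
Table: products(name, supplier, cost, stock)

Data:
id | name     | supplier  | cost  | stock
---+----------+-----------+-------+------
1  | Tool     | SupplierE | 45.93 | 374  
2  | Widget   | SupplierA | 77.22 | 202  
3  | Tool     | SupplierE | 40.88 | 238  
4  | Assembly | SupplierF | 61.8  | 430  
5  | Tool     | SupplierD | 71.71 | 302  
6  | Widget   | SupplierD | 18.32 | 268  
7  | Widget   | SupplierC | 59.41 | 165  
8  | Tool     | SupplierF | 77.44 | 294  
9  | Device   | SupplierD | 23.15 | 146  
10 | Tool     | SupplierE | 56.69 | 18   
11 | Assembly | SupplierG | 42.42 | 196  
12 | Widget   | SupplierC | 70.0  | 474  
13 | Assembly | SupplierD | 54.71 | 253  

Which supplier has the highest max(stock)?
SELECT supplier, MAX(stock) as val
FROM products
GROUP BY supplier
ORDER BY val DESC
LIMIT 1

Result: SupplierC with max(stock) = 474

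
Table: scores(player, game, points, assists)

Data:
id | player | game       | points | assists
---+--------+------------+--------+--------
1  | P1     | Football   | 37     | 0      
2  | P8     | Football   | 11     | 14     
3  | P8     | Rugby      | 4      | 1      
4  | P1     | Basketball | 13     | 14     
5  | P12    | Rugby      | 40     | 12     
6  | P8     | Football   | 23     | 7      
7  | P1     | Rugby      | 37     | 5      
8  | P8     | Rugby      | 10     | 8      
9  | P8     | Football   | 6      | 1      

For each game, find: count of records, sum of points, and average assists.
SELECT game,
       COUNT(*) as cnt,
       SUM(points) as total_points,
       AVG(assists) as avg_assists
FROM scores
GROUP BY game

Result:
  Basketball: 1 records, 13 total points, 14.00 avg assists
  Football: 4 records, 77 total points, 5.50 avg assists
  Rugby: 4 records, 91 total points, 6.50 avg assists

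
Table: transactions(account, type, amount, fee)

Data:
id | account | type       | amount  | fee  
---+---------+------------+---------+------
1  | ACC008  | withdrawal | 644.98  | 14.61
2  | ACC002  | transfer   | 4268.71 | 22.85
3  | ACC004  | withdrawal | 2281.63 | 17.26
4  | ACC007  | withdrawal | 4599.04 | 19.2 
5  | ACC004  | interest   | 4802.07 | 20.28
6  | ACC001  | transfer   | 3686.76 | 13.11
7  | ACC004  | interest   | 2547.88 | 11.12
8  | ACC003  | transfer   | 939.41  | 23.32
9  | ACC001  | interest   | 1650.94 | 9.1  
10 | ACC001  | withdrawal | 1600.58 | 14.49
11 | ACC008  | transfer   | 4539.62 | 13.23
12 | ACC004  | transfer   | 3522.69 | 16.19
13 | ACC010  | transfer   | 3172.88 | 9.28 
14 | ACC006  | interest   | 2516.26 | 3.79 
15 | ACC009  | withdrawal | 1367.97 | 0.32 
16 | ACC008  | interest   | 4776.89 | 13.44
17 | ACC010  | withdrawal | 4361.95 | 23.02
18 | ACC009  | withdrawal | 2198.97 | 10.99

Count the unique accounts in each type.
SELECT type, COUNT(DISTINCT account)
FROM transactions
GROUP BY type

Result:
  interest: 4 distinct
  transfer: 6 distinct
  withdrawal: 6 distinct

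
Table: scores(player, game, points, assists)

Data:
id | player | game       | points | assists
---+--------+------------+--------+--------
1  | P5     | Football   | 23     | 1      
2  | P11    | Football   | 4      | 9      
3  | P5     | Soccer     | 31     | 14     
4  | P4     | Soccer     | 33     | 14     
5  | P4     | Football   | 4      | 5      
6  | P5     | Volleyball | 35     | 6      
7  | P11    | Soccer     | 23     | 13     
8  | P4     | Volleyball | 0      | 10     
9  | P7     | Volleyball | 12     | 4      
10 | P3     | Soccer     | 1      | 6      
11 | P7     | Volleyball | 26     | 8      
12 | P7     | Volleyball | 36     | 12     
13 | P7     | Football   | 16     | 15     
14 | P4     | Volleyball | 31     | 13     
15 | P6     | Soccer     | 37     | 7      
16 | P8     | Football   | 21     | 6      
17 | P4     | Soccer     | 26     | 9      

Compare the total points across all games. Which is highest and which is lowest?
SELECT game, SUM(points)
FROM scores
GROUP BY game
ORDER BY SUM(points)

All groups:
  Football: 68
  Volleyball: 140
  Soccer: 151

Highest: Soccer (151)
Lowest: Football (68)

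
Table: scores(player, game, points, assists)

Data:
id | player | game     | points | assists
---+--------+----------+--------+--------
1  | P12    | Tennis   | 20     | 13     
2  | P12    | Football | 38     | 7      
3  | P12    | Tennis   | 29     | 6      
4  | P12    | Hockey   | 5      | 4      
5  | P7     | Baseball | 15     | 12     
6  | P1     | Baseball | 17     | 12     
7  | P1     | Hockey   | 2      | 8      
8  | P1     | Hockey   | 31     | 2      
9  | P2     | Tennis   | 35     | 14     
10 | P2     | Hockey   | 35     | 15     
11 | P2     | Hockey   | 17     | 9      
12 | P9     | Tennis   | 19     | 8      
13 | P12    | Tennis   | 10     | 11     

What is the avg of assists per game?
SELECT game, AVG(assists) as result
FROM scores
GROUP BY game

Result:
  Baseball: 12.00
  Football: 7.00
  Hockey: 7.60
  Tennis: 10.40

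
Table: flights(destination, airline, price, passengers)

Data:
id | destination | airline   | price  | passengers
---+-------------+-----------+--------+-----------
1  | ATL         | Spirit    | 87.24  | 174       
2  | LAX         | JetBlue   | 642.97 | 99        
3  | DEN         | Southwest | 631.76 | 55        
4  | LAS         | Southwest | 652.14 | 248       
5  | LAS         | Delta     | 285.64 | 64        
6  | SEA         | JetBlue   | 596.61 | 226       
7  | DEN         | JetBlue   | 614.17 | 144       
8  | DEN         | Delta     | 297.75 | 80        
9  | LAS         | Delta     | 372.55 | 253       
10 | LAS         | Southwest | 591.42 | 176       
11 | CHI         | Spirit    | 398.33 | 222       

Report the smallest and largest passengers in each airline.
SELECT airline, MIN(passengers), MAX(passengers)
FROM flights
GROUP BY airline

Result:
  Delta: min=64, max=253
  JetBlue: min=99, max=226
  Southwest: min=55, max=248
  Spirit: min=174, max=222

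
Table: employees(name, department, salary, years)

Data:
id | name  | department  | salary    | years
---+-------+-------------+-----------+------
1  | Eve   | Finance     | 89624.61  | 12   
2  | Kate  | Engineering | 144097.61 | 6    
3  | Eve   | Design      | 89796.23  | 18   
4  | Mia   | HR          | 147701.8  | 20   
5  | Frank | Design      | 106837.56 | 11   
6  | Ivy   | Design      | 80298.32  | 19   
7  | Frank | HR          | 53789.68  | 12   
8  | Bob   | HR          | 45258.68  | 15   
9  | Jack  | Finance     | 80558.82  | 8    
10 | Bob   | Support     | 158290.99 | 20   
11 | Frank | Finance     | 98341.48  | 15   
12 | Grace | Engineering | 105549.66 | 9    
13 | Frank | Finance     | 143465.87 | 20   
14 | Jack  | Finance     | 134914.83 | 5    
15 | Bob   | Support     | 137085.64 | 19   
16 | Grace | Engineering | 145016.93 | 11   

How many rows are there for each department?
SELECT department, COUNT(*) as count
FROM employees
GROUP BY department

Result:
  Design: 3
  Engineering: 3
  Finance: 5
  HR: 3
  Support: 2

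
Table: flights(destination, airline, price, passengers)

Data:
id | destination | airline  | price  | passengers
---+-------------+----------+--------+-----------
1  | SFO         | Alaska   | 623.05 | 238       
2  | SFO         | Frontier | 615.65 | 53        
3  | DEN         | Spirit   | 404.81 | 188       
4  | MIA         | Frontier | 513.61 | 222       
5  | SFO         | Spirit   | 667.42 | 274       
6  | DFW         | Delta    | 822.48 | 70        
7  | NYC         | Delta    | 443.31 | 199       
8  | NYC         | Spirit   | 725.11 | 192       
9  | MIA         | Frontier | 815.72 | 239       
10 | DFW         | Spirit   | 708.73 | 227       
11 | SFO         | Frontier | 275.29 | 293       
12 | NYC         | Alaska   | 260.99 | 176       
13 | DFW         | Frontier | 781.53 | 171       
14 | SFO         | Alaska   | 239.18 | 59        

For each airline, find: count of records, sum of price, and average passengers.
SELECT airline,
       COUNT(*) as cnt,
       SUM(price) as total_price,
       AVG(passengers) as avg_passengers
FROM flights
GROUP BY airline

Result:
  Alaska: 3 records, 1123.22 total price, 157.67 avg passengers
  Delta: 2 records, 1265.79 total price, 134.50 avg passengers
  Frontier: 5 records, 3001.80 total price, 195.60 avg passengers
  Spirit: 4 records, 2506.07 total price, 220.25 avg passengers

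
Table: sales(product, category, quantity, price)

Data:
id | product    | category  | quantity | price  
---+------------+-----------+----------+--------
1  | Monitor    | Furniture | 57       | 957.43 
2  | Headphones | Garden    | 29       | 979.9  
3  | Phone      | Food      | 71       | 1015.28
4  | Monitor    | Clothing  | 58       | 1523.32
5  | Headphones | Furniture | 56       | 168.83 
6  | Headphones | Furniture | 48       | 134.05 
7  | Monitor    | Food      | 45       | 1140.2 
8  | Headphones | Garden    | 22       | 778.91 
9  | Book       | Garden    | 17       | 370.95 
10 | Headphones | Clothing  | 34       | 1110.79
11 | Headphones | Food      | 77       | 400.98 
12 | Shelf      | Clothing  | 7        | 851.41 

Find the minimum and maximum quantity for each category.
SELECT category, MIN(quantity), MAX(quantity)
FROM sales
GROUP BY category

Result:
  Clothing: min=7, max=58
  Food: min=45, max=77
  Furniture: min=48, max=57
  Garden: min=17, max=29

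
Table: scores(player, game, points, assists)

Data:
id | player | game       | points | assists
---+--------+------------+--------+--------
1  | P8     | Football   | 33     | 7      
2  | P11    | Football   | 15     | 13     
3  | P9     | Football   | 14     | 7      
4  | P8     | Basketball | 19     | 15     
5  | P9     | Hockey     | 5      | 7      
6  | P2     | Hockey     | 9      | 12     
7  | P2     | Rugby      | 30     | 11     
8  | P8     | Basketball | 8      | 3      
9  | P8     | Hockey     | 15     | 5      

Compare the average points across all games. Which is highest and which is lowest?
SELECT game, AVG(points)
FROM scores
GROUP BY game
ORDER BY AVG(points)

All groups:
  Hockey: 9.67
  Basketball: 13.50
  Football: 20.67
  Rugby: 30.00

Highest: Rugby (30.00)
Lowest: Hockey (9.67)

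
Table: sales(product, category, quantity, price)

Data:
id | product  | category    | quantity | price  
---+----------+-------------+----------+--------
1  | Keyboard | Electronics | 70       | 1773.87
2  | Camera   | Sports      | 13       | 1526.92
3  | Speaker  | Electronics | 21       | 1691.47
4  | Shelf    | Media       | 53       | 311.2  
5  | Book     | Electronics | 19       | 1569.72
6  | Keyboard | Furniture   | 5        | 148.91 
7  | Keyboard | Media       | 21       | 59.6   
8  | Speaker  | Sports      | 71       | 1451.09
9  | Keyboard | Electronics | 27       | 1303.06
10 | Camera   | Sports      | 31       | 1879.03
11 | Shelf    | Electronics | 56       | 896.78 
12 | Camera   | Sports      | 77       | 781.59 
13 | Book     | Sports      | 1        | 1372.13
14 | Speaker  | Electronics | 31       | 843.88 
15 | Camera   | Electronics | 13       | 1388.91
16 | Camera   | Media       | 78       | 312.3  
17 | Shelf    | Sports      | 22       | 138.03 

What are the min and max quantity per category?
SELECT category, MIN(quantity), MAX(quantity)
FROM sales
GROUP BY category

Result:
  Electronics: min=13, max=70
  Furniture: min=5, max=5
  Media: min=21, max=78
  Sports: min=1, max=77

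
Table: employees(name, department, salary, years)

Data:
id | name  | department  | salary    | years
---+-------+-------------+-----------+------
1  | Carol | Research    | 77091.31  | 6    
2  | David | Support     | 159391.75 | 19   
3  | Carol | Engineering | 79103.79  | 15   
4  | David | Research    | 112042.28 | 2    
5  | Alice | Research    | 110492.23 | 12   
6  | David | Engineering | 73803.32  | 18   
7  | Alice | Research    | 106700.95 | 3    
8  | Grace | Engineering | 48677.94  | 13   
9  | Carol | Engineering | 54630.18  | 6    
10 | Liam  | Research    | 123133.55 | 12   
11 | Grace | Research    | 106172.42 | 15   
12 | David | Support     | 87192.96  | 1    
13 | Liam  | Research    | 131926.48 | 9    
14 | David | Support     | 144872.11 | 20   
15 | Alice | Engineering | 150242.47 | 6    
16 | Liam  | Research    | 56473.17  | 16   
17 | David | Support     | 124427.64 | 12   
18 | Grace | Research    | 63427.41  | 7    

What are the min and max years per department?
SELECT department, MIN(years), MAX(years)
FROM employees
GROUP BY department

Result:
  Engineering: min=6, max=18
  Research: min=2, max=16
  Support: min=1, max=20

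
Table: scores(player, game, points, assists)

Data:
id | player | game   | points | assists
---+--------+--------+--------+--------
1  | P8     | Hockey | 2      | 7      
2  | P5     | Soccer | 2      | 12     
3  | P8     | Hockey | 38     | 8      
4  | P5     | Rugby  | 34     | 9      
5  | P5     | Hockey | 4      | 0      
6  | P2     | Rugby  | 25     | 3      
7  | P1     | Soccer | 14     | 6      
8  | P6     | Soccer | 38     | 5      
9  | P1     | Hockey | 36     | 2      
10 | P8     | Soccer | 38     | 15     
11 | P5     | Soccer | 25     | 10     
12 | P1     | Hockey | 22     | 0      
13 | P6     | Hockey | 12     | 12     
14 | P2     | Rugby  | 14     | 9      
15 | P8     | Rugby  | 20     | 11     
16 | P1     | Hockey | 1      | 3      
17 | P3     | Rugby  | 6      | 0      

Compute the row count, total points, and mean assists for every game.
SELECT game,
       COUNT(*) as cnt,
       SUM(points) as total_points,
       AVG(assists) as avg_assists
FROM scores
GROUP BY game

Result:
  Hockey: 7 records, 115 total points, 4.57 avg assists
  Rugby: 5 records, 99 total points, 6.40 avg assists
  Soccer: 5 records, 117 total points, 9.60 avg assists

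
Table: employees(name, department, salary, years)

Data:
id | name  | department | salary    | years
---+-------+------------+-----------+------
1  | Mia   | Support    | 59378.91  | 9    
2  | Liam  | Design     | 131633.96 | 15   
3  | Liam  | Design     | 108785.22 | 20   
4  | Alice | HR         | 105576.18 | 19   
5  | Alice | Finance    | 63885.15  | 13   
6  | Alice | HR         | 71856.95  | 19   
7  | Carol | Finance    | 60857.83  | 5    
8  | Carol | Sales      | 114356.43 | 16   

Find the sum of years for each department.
SELECT department, SUM(years) as result
FROM employees
GROUP BY department

Result:
  Design: 35
  Finance: 18
  HR: 38
  Sales: 16
  Support: 9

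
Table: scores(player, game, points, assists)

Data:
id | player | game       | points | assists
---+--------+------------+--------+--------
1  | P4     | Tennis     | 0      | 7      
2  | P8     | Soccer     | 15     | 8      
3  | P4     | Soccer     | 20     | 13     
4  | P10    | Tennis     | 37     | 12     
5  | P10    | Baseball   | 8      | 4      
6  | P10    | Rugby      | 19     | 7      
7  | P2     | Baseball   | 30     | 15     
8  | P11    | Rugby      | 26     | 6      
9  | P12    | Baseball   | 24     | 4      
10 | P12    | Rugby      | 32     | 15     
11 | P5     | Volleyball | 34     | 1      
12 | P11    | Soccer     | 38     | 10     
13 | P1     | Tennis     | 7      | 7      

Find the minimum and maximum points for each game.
SELECT game, MIN(points), MAX(points)
FROM scores
GROUP BY game

Result:
  Baseball: min=8, max=30
  Rugby: min=19, max=32
  Soccer: min=15, max=38
  Tennis: min=0, max=37
  Volleyball: min=34, max=34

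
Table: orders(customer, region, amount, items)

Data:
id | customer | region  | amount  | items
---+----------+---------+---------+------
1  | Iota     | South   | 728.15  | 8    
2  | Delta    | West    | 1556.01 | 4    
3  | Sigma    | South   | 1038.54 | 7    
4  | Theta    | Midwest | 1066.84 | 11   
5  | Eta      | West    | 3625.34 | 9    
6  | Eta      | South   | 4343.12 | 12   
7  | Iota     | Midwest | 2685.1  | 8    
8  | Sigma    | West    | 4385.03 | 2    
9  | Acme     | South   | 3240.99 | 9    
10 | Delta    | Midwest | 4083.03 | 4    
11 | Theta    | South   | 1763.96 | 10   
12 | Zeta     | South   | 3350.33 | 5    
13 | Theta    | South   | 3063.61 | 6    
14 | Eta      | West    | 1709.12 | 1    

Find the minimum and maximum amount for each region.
SELECT region, MIN(amount), MAX(amount)
FROM orders
GROUP BY region

Result:
  Midwest: min=1066.84, max=4083.03
  South: min=728.15, max=4343.12
  West: min=1556.01, max=4385.03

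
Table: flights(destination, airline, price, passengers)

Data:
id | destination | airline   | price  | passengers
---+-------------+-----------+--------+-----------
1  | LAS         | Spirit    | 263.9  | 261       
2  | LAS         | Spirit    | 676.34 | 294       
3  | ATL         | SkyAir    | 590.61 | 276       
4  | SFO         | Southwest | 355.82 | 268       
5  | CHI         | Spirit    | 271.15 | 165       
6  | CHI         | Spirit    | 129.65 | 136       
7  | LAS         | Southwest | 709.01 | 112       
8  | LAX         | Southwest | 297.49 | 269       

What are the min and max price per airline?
SELECT airline, MIN(price), MAX(price)
FROM flights
GROUP BY airline

Result:
  SkyAir: min=590.61, max=590.61
  Southwest: min=297.49, max=709.01
  Spirit: min=129.65, max=676.34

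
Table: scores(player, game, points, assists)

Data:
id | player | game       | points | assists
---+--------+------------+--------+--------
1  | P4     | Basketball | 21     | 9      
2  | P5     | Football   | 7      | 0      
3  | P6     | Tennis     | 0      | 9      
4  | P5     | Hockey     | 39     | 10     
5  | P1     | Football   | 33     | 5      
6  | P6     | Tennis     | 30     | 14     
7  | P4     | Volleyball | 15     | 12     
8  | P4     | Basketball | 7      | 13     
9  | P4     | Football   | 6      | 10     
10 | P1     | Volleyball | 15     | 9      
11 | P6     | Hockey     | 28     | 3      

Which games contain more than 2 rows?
SELECT game, COUNT(*) as cnt
FROM scores
GROUP BY game
HAVING COUNT(*) > 2

Result:
  Football: 3

Note: HAVING filters groups after aggregation, WHERE filters rows before.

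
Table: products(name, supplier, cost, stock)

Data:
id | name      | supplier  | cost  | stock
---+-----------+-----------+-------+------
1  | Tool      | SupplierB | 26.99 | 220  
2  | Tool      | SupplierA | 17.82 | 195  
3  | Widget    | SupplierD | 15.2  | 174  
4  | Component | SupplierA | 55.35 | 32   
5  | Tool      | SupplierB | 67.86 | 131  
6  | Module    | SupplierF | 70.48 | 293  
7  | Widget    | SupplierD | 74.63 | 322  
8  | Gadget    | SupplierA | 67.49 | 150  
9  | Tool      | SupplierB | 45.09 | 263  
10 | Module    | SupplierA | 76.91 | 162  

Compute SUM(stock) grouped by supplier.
SELECT supplier, SUM(stock) as result
FROM products
GROUP BY supplier

Result:
  SupplierA: 539
  SupplierB: 614
  SupplierD: 496
  SupplierF: 293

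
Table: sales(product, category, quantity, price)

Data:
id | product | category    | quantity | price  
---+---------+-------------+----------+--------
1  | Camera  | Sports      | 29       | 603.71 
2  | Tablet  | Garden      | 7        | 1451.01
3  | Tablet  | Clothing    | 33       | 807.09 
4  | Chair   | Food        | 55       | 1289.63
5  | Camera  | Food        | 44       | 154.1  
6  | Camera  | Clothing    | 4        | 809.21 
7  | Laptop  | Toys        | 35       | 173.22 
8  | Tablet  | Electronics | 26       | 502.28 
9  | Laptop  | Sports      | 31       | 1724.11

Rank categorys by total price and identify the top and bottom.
SELECT category, SUM(price)
FROM sales
GROUP BY category
ORDER BY SUM(price)

All groups:
  Toys: 173.22
  Electronics: 502.28
  Food: 1443.73
  Garden: 1451.01
  Clothing: 1616.30
  Sports: 2327.82

Highest: Sports (2327.82)
Lowest: Toys (173.22)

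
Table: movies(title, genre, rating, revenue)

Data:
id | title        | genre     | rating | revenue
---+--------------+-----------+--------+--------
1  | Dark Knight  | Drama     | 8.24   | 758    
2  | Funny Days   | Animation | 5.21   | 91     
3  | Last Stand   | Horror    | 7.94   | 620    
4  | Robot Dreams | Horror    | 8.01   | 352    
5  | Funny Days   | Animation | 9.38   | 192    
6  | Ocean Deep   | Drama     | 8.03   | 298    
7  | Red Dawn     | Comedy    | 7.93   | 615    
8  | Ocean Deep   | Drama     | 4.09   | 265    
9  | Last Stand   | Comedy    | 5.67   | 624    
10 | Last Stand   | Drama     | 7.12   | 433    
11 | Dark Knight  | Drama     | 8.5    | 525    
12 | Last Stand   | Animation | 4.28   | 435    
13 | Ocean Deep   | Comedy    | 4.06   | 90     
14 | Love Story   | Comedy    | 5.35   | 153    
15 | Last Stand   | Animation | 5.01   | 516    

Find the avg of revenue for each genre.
SELECT genre, AVG(revenue) as result
FROM movies
GROUP BY genre

Result:
  Animation: 308.50
  Comedy: 370.50
  Drama: 455.80
  Horror: 486.00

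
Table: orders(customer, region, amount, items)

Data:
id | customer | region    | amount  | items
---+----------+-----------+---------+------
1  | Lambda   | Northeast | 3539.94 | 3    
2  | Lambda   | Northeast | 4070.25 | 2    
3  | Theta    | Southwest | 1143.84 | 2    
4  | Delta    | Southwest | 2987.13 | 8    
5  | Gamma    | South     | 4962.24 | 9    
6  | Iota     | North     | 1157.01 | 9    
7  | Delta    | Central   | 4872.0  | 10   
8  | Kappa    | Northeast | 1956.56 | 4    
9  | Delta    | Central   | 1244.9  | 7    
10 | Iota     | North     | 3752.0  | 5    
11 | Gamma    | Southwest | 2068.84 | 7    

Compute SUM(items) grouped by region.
SELECT region, SUM(items) as result
FROM orders
GROUP BY region

Result:
  Central: 17
  North: 14
  Northeast: 9
  South: 9
  Southwest: 17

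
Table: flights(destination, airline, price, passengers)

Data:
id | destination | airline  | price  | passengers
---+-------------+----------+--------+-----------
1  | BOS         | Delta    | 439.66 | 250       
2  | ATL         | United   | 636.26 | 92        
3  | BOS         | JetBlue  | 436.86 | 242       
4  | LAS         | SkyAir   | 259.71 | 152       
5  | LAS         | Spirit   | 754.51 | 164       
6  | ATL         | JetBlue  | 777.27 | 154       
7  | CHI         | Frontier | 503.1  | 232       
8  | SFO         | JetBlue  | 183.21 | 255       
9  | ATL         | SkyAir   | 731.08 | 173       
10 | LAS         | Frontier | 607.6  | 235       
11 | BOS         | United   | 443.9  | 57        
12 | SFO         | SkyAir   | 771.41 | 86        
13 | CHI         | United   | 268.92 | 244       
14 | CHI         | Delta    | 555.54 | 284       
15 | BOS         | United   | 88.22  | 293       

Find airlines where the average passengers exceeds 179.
SELECT airline, AVG(passengers)
FROM flights
GROUP BY airline
HAVING AVG(passengers) > 179

Result:
  Delta: avg=267.00
  Frontier: avg=233.50
  JetBlue: avg=217.00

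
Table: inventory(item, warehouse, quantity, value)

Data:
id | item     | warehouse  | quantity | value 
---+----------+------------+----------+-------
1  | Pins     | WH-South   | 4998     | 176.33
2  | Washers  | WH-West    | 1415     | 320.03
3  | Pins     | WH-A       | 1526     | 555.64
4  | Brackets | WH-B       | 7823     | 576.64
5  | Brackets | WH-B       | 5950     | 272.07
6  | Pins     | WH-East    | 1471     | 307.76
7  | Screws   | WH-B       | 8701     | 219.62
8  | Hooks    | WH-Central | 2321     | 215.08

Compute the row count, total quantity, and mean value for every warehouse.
SELECT warehouse,
       COUNT(*) as cnt,
       SUM(quantity) as total_quantity,
       AVG(value) as avg_value
FROM inventory
GROUP BY warehouse

Result:
  WH-A: 1 records, 1526 total quantity, 555.64 avg value
  WH-B: 3 records, 22474 total quantity, 356.11 avg value
  WH-Central: 1 records, 2321 total quantity, 215.08 avg value
  WH-East: 1 records, 1471 total quantity, 307.76 avg value
  WH-South: 1 records, 4998 total quantity, 176.33 avg value
  WH-West: 1 records, 1415 total quantity, 320.03 avg value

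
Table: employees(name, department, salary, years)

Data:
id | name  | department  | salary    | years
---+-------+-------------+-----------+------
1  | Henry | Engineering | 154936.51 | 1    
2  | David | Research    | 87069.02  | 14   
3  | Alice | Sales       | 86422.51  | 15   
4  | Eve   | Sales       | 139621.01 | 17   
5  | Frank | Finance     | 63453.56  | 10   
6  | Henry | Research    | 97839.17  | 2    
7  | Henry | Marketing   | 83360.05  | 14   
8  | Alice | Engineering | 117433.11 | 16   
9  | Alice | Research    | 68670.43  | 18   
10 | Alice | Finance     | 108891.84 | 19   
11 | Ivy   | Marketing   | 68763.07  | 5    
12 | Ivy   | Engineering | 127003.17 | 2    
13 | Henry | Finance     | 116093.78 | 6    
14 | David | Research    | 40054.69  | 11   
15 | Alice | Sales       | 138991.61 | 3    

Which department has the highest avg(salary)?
SELECT department, AVG(salary) as val
FROM employees
GROUP BY department
ORDER BY val DESC
LIMIT 1

Result: Engineering with avg(salary) = 133124.26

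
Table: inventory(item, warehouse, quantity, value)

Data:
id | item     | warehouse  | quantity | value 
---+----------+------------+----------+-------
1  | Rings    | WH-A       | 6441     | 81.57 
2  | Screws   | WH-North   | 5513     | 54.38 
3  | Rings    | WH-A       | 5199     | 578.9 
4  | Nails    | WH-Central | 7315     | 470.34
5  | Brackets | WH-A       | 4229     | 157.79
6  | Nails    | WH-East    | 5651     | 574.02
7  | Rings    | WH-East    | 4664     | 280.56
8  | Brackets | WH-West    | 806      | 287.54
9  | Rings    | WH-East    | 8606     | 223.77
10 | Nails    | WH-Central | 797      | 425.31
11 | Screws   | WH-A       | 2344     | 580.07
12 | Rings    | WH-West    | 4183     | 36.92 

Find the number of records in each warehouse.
SELECT warehouse, COUNT(*) as count
FROM inventory
GROUP BY warehouse

Result:
  WH-A: 4
  WH-Central: 2
  WH-East: 3
  WH-North: 1
  WH-West: 2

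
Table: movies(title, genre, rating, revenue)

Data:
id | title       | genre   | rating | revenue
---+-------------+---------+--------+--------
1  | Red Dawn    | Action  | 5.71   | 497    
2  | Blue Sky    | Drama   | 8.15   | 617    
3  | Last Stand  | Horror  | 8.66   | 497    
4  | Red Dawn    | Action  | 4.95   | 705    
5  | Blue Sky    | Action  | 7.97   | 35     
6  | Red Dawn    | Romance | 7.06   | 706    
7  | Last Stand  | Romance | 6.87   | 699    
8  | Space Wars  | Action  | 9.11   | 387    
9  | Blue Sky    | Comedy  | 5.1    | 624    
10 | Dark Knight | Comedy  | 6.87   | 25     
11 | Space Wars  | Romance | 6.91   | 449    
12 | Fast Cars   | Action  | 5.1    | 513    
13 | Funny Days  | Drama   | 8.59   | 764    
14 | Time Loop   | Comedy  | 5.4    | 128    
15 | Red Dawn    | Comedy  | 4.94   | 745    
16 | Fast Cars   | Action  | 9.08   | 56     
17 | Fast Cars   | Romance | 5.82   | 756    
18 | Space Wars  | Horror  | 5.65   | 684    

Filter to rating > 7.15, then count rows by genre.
SELECT genre, COUNT(*)
FROM movies
WHERE rating > 7.15
GROUP BY genre

Note: WHERE filters rows before grouping.

Result:
  Action: 3
  Drama: 2
  Horror: 1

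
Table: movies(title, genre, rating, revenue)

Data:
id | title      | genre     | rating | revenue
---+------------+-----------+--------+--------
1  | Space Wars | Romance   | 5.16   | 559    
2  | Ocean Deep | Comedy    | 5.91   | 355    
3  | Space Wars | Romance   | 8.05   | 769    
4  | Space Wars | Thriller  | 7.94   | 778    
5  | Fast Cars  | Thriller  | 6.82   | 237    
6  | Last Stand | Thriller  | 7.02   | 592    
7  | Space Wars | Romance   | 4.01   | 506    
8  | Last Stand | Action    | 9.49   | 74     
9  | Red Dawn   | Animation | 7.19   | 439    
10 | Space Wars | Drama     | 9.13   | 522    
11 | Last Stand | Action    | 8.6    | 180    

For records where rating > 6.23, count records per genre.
SELECT genre, COUNT(*)
FROM movies
WHERE rating > 6.23
GROUP BY genre

Note: WHERE filters rows before grouping.

Result:
  Action: 2
  Animation: 1
  Drama: 1
  Romance: 1
  Thriller: 3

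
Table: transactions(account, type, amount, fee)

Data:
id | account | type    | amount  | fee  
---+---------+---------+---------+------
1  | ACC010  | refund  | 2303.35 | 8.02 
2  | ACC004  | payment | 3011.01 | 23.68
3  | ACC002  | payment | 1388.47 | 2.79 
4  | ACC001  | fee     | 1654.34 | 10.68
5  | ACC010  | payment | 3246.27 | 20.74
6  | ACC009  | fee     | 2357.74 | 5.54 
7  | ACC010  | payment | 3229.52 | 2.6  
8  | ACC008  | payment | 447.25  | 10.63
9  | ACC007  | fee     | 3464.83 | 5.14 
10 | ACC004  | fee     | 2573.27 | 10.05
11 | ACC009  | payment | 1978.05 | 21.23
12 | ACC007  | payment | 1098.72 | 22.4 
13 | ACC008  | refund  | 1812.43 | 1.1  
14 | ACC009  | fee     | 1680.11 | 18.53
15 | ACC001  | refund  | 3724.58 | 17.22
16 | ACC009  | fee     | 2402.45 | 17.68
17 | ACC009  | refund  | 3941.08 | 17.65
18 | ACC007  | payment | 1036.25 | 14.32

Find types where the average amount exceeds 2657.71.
SELECT type, AVG(amount)
FROM transactions
GROUP BY type
HAVING AVG(amount) > 2657.71

Result:
  refund: avg=2945.36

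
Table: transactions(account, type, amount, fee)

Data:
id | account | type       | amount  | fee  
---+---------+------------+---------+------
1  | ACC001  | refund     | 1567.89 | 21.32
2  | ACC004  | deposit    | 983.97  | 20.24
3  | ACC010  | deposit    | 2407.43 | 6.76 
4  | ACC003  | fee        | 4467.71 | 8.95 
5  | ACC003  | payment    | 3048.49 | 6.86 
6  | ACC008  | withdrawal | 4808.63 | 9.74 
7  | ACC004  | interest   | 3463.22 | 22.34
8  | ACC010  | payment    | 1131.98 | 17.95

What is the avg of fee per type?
SELECT type, AVG(fee) as result
FROM transactions
GROUP BY type

Result:
  deposit: 13.50
  fee: 8.95
  interest: 22.34
  payment: 12.41
  refund: 21.32
  withdrawal: 9.74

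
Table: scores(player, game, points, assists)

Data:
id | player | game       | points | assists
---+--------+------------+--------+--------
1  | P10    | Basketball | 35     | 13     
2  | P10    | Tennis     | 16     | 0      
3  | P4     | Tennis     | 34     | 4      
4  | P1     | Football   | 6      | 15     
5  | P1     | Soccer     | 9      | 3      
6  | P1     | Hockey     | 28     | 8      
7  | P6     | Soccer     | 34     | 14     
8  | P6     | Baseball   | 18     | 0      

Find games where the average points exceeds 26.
SELECT game, AVG(points)
FROM scores
GROUP BY game
HAVING AVG(points) > 26

Result:
  Basketball: avg=35.00
  Hockey: avg=28.00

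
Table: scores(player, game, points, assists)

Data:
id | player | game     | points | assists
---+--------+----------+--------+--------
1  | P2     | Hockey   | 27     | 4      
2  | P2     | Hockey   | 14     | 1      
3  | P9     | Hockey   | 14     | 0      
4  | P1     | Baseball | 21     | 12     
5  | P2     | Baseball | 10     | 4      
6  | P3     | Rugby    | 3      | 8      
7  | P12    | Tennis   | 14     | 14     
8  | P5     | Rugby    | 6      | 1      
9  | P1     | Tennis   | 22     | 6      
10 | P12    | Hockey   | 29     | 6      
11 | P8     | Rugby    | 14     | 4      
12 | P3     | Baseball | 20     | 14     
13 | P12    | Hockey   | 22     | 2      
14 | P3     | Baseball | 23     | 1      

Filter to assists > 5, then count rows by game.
SELECT game, COUNT(*)
FROM scores
WHERE assists > 5
GROUP BY game

Note: WHERE filters rows before grouping.

Result:
  Baseball: 2
  Hockey: 1
  Rugby: 1
  Tennis: 2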